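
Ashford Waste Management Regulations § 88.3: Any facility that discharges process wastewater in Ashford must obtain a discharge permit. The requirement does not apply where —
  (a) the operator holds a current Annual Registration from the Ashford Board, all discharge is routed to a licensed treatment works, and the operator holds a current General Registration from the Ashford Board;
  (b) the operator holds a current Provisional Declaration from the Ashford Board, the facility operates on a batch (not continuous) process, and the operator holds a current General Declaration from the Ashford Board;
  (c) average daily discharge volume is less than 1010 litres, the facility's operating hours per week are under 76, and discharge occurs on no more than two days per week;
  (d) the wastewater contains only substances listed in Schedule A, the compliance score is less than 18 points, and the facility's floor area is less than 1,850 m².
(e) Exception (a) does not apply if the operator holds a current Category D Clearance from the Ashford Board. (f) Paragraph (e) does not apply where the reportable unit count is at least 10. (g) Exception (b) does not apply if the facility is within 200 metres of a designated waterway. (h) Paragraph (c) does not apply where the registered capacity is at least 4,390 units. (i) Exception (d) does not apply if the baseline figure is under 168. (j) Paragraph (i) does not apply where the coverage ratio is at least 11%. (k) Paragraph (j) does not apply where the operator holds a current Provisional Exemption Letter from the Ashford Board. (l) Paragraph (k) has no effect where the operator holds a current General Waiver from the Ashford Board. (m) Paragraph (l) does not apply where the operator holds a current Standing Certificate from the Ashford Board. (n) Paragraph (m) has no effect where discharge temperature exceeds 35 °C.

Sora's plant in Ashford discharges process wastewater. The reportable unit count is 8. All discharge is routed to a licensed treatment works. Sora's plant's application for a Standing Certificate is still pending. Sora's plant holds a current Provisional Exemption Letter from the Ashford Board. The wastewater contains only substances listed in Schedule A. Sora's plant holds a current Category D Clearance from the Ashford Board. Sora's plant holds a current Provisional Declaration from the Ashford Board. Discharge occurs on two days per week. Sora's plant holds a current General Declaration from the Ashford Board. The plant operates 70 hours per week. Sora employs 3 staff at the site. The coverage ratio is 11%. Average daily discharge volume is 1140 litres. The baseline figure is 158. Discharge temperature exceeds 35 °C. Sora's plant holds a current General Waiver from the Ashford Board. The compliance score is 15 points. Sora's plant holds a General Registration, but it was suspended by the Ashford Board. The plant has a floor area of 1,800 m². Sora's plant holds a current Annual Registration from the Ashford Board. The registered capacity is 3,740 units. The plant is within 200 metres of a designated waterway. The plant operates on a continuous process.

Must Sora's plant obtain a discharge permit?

Exception (a) requires that the operator holds a current General Registration from the Ashford Board; but there is no General Registration in force, so (a) is unavailable.
Exception (b) requires that the facility operates on a batch (not continuous) process; but the facility operates on a continuous process, so (b) is unavailable.
Exception (c) does not apply: average daily discharge volume is 1140 litres, not less than 1010 litres.
Exception (d): the wastewater is Schedule-A-only; the compliance score is 15 points, less than the 18 points limit; the facility's floor area is 1,800 m², less than the 1,850 m² limit — every condition holds. Applying paragraphs (i)–(n): (i) operates (the baseline figure is 158, under the 168 limit), but is itself disapplied by (j): (j) applies — the coverage ratio is 11%, meeting the 11% threshold. (k) is engaged (a current Provisional Exemption Letter is held), but is overridden by (l): (l) is engaged — a current General Waiver is held. (m) is not engaged (no current Standing Certificate is held), so (l) stands. So (d) applies.

No — exception (d) applies; Sora's plant is not required to obtain a discharge permit.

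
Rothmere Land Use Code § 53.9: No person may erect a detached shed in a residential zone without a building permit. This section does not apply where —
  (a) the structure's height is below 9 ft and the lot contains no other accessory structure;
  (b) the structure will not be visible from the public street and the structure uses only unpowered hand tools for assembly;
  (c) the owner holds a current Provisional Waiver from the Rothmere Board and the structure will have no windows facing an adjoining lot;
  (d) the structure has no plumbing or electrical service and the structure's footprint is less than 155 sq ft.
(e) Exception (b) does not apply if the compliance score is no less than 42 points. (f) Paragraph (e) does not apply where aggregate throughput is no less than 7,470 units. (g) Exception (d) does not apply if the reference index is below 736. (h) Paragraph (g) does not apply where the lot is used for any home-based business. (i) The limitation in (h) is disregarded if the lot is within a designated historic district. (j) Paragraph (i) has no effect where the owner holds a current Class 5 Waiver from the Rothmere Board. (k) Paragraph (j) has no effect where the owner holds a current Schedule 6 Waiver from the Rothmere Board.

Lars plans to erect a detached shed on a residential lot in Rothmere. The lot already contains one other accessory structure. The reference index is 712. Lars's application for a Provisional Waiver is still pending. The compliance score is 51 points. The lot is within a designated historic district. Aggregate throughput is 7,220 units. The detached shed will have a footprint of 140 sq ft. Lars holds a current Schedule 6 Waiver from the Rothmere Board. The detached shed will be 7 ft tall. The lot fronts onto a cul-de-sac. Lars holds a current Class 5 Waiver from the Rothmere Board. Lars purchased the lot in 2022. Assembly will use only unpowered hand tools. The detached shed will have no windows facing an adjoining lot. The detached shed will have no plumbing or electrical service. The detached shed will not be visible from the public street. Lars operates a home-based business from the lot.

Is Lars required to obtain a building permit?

Yes — Lars must obtain a building permit.

Exception (a) does not apply: the lot already has another accessory structure.
Exception (b)'s conditions are all satisfied: the structure will not be visible from the street; assembly uses only hand tools. But applying paragraphs (e)–(f): (e) operates against (b): the compliance score is 51 points, meeting the 42 points threshold. (f), which would lift (e), is inapplicable — aggregate throughput is 7,220 units, short of 7,470 units. Exception (b) does not apply.
Exception (c) requires that the owner holds a current Provisional Waiver from the Rothmere Board; but the Provisional Waiver is not current, so (c) is unavailable.
Exception (d) is satisfied on its face — there is no plumbing or electrical service; the structure's footprint is 140 sq ft, less than the 155 sq ft limit. But: (g) operates against (d): the reference index is 712, below the 736 limit. (h) is triggered (a home-based business operates on the lot), but is overridden by (i): (i) is engaged — the lot is in a historic district. (j) operates (a current Class 5 Waiver is held), but is displaced by (k): (k) operates against (j): a current Schedule 6 Waiver is held. Exception (d) does not apply.
No exception displaces § 53.9.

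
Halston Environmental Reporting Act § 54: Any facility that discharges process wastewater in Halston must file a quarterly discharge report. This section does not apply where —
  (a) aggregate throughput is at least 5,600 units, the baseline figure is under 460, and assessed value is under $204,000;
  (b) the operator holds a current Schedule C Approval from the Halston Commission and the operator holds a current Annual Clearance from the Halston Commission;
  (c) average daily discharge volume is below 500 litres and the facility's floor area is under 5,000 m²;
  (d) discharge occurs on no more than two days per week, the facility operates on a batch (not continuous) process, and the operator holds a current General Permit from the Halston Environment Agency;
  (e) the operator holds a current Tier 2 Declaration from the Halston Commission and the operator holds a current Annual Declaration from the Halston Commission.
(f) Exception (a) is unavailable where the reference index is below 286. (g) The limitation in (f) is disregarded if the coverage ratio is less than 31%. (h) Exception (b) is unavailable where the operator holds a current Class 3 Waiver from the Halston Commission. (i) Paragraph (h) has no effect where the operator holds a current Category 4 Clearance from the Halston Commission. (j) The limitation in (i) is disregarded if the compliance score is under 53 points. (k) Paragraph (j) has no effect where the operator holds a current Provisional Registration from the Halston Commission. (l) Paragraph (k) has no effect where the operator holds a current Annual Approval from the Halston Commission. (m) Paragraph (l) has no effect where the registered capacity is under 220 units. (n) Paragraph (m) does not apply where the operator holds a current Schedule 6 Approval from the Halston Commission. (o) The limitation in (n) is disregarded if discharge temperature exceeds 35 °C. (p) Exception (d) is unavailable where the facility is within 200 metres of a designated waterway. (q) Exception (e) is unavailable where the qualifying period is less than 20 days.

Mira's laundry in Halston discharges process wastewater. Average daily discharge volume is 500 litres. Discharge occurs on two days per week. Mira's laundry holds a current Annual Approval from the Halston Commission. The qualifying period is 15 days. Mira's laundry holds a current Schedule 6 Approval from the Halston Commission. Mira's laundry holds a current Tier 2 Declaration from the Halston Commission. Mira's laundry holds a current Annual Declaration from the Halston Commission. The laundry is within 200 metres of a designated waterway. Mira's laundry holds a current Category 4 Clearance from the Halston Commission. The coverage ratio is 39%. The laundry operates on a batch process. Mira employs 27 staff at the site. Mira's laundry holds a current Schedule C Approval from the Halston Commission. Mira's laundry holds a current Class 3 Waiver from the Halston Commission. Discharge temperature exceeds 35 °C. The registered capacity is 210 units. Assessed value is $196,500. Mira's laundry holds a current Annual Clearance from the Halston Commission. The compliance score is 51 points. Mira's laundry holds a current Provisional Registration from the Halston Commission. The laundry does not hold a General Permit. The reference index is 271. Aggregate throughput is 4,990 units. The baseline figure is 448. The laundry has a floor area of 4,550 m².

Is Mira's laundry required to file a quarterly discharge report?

Exception (a) does not apply: aggregate throughput is 4,990 units, short of 5,600 units.
All of (b)'s requirements are met (a current Schedule C Approval is held; a current Annual Clearance is held). As to paragraphs (h)–(o): (h) applies (a current Class 3 Waiver is held), but is overridden by (i): (i) is engaged — a current Category 4 Clearance is held. (j) would limit (i) — the compliance score is 51 points, under the 53 points limit — but (k) sets (j) aside: (k) applies — a current Provisional Registration is held. (l) would limit (k) — a current Annual Approval is held — but (m) sets (l) aside: (m) operates against (l): the registered capacity is 210 units, under the 220 units limit. (n) applies (a current Schedule 6 Approval is held), but is set aside by (o): (o) operates — discharge temperature exceeds 35 °C. (b) remains available.
Exception (c) does not apply: average daily discharge volume is 500 litres, not below 500 litres.
Exception (d) requires that the operator holds a current General Permit from the Halston Environment Agency; but no General Permit is held, so (d) is unavailable.
Exception (e) is satisfied on its face — a current Tier 2 Declaration is held; a current Annual Declaration is held. Turning to paragraph (q): (q) operates against (e): the qualifying period is 15 days, less than the 20 days limit. (e) is therefore removed.

No — exception (b) applies; Mira's laundry is not required to file a quarterly discharge report.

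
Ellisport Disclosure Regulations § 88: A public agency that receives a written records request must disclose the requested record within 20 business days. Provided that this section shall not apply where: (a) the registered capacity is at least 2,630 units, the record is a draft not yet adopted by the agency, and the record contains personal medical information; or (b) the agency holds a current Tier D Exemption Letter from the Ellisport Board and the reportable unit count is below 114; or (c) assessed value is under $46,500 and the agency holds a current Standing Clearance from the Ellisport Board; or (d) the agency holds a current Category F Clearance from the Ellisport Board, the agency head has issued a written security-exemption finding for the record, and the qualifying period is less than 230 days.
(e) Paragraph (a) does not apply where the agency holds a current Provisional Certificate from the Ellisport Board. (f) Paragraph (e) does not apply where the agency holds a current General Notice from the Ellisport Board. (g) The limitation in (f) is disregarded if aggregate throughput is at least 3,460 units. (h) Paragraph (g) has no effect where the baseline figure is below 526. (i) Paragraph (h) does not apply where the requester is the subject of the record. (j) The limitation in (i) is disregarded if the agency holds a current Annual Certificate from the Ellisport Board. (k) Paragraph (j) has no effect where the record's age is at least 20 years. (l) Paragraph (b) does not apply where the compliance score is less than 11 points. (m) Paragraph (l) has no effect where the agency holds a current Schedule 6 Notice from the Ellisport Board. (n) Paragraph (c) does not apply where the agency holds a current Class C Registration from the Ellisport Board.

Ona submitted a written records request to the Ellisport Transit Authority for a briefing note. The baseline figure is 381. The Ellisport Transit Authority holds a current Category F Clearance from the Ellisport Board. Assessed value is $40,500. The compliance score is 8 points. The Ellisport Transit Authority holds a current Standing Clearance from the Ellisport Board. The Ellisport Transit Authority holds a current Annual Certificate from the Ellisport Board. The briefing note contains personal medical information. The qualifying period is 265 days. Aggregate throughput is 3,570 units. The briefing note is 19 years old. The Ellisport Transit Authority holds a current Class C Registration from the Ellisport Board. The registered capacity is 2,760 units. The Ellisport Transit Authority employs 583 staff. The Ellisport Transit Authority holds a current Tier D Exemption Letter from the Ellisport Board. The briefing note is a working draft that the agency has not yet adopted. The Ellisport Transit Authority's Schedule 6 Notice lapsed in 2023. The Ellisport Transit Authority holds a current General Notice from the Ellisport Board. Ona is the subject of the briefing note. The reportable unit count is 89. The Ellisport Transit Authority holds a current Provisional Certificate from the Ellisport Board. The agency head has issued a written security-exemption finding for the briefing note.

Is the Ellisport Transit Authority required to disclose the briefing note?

All of (a)'s requirements are met (the registered capacity is 2,760 units, meeting the 2,630 units threshold; the briefing note is an unadopted draft; the briefing note contains personal medical information). As to paragraphs (e)–(k): (e) is engaged (a current Provisional Certificate is held), but is overridden by (f): (f) operates — a current General Notice is held. (g) applies (aggregate throughput is 3,570 units, meeting the 3,460 units threshold), but is overridden by (h): (h) is triggered — the baseline figure is 381, below the 526 limit. (i) is triggered (Ona is the subject of the briefing note), but is set aside by (j): (j) is engaged — a current Annual Certificate is held. (k), which would lift (j), does not operate here — the record's age is 19 years, short of 20 years. (a) remains available.
All of (b)'s requirements are met (a current Tier D Exemption Letter is held; the reportable unit count is 89, below the 114 limit). But: (l) is triggered — the compliance score is 8 points, less than the 11 points limit. (m), which would lift (l), does not operate here — the Schedule 6 Notice is not current. Exception (b) does not apply.
Exception (c)'s conditions are all satisfied: assessed value is $40,500, under the $46,500 limit; a current Standing Clearance is held. But: (n) operates against (c): a current Class C Registration is held. (c) is therefore removed.
Exception (d) fails — the qualifying period is 265 days, not less than 230 days.

No — exception (a) applies; the Ellisport Transit Authority is not required to disclose the briefing note.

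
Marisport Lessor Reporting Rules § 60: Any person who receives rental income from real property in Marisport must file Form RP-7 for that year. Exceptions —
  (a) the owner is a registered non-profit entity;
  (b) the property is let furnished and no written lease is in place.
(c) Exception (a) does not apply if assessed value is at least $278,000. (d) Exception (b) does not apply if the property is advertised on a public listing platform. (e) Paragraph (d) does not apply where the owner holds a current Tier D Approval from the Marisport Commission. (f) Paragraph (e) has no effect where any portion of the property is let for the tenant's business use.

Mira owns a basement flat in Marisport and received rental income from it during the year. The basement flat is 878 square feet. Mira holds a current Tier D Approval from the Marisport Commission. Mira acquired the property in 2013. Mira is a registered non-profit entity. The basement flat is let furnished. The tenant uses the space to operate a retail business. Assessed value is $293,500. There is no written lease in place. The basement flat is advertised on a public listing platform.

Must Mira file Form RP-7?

Exception (a): Mira is a registered non-profit — every condition holds. But applying paragraph (c): (c) is triggered — assessed value is $293,500, meeting the $278,000 threshold. So (a) is unavailable.
All of (b)'s requirements are met (the property is let furnished; there is no written lease). Turning to paragraphs (d)–(f): (d) applies — the property is publicly advertised. (e) is triggered (a current Tier D Approval is held), but is set aside by (f): (f) operates — the space is let for business use. So (b) is unavailable.
Every exception is unavailable, so the rule governs.

Yes — Mira must file Form RP-7.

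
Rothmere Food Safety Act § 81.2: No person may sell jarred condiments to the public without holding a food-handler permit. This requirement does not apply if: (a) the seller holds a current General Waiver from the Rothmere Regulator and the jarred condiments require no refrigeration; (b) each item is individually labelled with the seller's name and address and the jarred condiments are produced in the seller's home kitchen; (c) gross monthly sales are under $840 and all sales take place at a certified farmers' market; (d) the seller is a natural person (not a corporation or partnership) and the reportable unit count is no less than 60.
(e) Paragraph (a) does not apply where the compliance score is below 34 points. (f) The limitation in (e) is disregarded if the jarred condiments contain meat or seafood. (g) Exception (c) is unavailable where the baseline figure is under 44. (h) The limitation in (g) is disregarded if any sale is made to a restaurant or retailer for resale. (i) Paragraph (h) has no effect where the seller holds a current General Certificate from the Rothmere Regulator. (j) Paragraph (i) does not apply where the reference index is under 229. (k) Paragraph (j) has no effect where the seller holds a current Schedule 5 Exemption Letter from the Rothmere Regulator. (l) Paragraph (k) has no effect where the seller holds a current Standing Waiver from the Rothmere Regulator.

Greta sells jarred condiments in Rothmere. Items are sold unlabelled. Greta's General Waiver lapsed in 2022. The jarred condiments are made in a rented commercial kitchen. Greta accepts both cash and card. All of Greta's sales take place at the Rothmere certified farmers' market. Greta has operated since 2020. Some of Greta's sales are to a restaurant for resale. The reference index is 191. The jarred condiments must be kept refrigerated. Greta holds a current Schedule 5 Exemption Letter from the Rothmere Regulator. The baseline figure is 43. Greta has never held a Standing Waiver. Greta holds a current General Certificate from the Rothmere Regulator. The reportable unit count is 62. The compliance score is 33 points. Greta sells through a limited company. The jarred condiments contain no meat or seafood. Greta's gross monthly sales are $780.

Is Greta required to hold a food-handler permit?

Exception (a) does not apply: no current General Waiver is held.
Exception (b) requires that each item is individually labelled with the seller's name and address; but items are sold unlabelled, so (b) is unavailable.
Exception (c): gross monthly sales are $780, under the $840 limit; all sales are at a certified farmers' market — every condition holds. But: (g) operates against (c): the baseline figure is 43, under the 44 limit. (h) would limit (g) — some sales are to a restaurant for resale — but (i) sets (h) aside: (i) operates against (h): a current General Certificate is held. (j) would limit (i) — the reference index is 191, under the 229 limit — but (k) sets (j) aside: (k) is triggered — a current Schedule 5 Exemption Letter is held. (l), which would lift (k), is not engaged — no current Standing Waiver is held. Exception (c) does not apply.
Exception (d) requires that the seller is a natural person (not a corporation or partnership); but the seller operates through a limited company, so (d) is unavailable.
None of the exceptions is available; § 81.2 applies in full.

Yes — Greta must hold a food-handler permit.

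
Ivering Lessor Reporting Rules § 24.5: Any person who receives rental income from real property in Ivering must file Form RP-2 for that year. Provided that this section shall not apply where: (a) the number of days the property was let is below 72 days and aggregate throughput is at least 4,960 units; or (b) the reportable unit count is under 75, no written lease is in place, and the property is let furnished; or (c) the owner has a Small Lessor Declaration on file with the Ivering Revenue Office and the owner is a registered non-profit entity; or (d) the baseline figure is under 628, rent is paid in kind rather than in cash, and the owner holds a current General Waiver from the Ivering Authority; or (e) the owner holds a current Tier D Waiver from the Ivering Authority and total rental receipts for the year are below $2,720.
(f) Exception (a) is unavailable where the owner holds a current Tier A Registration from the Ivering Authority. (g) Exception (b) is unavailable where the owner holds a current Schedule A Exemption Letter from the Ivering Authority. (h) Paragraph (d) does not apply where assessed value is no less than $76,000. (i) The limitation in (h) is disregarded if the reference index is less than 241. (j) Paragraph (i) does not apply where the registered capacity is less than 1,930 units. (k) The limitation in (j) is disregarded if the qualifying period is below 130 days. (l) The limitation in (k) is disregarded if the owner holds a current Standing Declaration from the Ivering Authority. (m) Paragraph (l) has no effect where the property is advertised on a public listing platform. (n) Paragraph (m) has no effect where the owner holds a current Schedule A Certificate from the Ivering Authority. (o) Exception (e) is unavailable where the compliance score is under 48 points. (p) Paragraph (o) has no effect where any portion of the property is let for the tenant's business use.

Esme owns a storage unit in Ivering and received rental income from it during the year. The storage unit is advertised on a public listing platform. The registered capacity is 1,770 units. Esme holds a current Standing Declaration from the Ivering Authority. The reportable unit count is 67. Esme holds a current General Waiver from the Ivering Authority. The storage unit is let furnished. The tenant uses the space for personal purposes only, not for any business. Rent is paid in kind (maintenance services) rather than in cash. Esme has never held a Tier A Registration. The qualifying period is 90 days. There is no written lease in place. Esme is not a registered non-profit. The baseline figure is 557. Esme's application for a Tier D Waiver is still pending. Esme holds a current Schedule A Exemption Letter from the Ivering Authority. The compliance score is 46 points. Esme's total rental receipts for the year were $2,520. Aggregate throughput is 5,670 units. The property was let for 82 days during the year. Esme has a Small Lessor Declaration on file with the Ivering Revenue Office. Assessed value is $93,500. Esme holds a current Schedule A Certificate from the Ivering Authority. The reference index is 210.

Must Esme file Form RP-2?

Yes — Esme must file Form RP-2.

Exception (a) does not apply: the number of days the property was let is 82 days, not below 72 days.
Exception (b): the reportable unit count is 67, under the 75 limit; there is no written lease; the property is let furnished — every condition holds. But: (g) is triggered — a current Schedule A Exemption Letter is held. (b) is therefore removed.
Exception (c) fails — Esme is not a registered non-profit.
All of (d)'s requirements are met (the baseline figure is 557, under the 628 limit; rent is paid in kind; a current General Waiver is held). But applying paragraphs (h)–(n): (h) applies — assessed value is $93,500, meeting the $76,000 threshold. (i) operates (the reference index is 210, less than the 241 limit), but yields to (j): (j) operates against (i): the registered capacity is 1,770 units, less than the 1,930 units limit. (k) applies (the qualifying period is 90 days, below the 130 days limit), but is displaced by (l): (l) operates against (k): a current Standing Declaration is held. (m) operates (the property is publicly advertised), but yields to (n): (n) applies — a current Schedule A Certificate is held. (d) is therefore removed.
Exception (e) fails — there is no Tier D Waiver in force.
No exception applies. The general rule governs.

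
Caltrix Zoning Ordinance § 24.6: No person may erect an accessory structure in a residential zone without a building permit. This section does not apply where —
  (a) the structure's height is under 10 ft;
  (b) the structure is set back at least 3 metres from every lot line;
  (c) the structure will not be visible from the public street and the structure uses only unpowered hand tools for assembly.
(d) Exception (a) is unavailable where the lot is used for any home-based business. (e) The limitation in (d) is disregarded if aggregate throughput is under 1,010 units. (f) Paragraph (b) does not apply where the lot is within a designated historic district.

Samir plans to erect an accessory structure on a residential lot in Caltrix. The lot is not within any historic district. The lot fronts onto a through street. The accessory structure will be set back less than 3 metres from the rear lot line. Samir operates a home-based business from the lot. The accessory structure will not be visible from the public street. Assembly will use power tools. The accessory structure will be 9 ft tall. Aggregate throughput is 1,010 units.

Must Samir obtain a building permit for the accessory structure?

Yes — Samir must obtain a building permit.

All of (a)'s requirements are met (the structure's height is 9 ft, under the 10 ft limit). But: (d) operates — a home-based business operates on the lot. (e) is inapplicable (aggregate throughput is 1,010 units, not under 1,010 units), so (d) stands. So (a) is unavailable.
Exception (b) requires that the structure is set back at least 3 metres from every lot line; but the rear setback is under 3 m, so (b) is unavailable.
Exception (c) does not apply: assembly uses power tools.
None of the exceptions is available; § 24.6 applies in full.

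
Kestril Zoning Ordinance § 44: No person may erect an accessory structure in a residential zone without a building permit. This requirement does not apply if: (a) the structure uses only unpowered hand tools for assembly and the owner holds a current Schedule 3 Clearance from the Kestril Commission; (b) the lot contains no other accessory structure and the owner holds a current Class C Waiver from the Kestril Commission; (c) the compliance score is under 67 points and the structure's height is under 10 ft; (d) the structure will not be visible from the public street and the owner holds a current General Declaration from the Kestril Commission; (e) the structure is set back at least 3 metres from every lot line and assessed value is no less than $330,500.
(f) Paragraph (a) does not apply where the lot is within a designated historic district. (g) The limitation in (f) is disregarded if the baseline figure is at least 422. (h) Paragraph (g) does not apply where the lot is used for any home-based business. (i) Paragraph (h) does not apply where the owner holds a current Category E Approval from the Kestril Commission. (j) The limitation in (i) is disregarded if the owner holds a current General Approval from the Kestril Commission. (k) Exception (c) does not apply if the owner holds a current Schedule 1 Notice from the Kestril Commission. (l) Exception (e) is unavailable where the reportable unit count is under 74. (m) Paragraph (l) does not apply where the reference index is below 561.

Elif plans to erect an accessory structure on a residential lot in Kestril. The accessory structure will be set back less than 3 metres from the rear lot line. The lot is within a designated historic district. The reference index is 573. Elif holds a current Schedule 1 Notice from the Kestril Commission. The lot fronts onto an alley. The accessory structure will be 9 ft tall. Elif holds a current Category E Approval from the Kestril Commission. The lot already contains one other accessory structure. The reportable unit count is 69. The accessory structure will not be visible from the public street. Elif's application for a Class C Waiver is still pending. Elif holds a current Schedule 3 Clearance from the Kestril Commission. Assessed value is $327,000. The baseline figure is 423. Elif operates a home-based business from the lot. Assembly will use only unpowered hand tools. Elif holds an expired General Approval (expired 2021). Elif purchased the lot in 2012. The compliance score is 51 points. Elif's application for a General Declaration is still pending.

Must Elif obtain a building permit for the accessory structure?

All of (a)'s requirements are met (assembly uses only hand tools; a current Schedule 3 Clearance is held). Under paragraphs (f)–(j): (f) operates (the lot is in a historic district), but is overridden by (g): (g) is engaged — the baseline figure is 423, meeting the 422 threshold. (h) would limit (g) — a home-based business operates on the lot — but (i) sets (h) aside: (i) operates against (h): a current Category E Approval is held. (j), which would lift (i), does not operate here — no current General Approval is held. So (a) applies.
Exception (b) does not apply: the lot already has another accessory structure.
All of (c)'s requirements are met (the compliance score is 51 points, under the 67 points limit; the structure's height is 9 ft, under the 10 ft limit). However, paragraph (k) must be considered: (k) operates against (c): a current Schedule 1 Notice is held. So (c) is unavailable.
Exception (d) requires that the owner holds a current General Declaration from the Kestril Commission; but there is no General Declaration in force, so (d) is unavailable.
Exception (e) requires that the structure is set back at least 3 metres from every lot line; but the rear setback is under 3 m, so (e) is unavailable.

No — exception (a) applies; Elif does not need a building permit.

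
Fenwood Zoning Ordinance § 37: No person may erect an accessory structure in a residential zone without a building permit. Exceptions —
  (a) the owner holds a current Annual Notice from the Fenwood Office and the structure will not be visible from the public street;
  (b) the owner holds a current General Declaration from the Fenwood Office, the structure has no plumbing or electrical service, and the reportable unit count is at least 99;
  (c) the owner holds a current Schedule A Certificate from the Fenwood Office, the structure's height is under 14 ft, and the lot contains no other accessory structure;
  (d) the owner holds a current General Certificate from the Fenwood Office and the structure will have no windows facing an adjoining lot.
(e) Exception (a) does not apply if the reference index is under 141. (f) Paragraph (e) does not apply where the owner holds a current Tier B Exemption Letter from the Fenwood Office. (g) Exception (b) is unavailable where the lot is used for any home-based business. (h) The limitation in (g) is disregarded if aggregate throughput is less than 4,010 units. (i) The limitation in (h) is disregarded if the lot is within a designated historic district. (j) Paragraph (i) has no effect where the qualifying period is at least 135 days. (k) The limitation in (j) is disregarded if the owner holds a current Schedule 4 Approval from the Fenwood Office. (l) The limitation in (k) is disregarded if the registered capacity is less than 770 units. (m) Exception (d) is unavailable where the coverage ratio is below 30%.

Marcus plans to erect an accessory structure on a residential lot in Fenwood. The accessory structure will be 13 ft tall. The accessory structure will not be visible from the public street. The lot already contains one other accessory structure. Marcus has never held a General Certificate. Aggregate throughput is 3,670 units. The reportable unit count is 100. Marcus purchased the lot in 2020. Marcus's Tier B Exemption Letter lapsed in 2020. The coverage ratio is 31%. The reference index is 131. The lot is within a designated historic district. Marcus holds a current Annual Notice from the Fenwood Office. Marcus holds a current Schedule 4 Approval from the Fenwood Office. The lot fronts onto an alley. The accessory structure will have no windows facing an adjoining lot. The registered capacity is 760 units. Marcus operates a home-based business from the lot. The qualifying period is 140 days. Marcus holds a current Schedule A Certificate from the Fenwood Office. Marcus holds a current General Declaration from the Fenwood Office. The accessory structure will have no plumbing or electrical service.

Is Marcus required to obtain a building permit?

Exception (a)'s conditions are all satisfied: a current Annual Notice is held; the structure will not be visible from the street. However, paragraphs (e)–(f) must be considered: (e) is engaged — the reference index is 131, under the 141 limit. (f), which would lift (e), is not triggered — no current Tier B Exemption Letter is held. So (a) is unavailable.
Exception (b) is satisfied on its face — a current General Declaration is held; there is no plumbing or electrical service; the reportable unit count is 100, meeting the 99 threshold. Under paragraphs (g)–(l): (g) is triggered (a home-based business operates on the lot), but yields to (h): (h) is engaged — aggregate throughput is 3,670 units, less than the 4,010 units limit. (i) would limit (h) — the lot is in a historic district — but (j) sets (i) aside: (j) is engaged — the qualifying period is 140 days, meeting the 135 days threshold. (k) is triggered (a current Schedule 4 Approval is held), but is set aside by (l): (l) operates against (k): the registered capacity is 760 units, less than the 770 units limit. (b) remains available.
Exception (c) fails — the lot already has another accessory structure.
Exception (d) fails — no current General Certificate is held.

No — exception (b) applies; Marcus does not need a building permit.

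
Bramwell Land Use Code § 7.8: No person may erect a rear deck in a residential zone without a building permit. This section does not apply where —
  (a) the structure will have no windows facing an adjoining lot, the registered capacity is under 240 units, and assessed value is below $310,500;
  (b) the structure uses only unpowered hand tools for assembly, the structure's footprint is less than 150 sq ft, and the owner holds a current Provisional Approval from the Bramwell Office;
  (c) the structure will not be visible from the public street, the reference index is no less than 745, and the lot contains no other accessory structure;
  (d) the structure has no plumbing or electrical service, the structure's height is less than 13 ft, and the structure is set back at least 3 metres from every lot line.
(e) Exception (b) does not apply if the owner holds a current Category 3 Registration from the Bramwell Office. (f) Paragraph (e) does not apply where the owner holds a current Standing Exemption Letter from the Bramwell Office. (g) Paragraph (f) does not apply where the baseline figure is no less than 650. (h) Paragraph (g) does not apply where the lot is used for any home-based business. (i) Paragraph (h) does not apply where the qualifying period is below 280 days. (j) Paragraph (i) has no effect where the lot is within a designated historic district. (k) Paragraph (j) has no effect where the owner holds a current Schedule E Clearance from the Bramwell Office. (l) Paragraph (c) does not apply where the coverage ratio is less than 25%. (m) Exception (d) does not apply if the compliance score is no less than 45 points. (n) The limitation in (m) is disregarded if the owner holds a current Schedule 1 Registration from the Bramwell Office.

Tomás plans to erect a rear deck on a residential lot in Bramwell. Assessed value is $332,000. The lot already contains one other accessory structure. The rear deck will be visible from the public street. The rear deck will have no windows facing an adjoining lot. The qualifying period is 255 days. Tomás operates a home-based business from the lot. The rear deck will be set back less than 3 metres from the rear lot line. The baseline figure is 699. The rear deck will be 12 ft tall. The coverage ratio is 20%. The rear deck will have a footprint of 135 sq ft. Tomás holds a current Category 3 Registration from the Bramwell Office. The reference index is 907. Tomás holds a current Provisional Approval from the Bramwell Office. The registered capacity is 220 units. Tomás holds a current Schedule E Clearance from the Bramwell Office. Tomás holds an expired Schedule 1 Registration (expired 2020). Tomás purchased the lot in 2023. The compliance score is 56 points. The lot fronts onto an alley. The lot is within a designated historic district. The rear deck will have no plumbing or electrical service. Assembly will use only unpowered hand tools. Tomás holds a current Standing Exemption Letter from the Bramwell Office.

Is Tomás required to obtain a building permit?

Yes — Tomás must obtain a building permit.

Exception (a) does not apply: assessed value is $332,000, not below $310,500.
Exception (b)'s conditions are all satisfied: assembly uses only hand tools; the structure's footprint is 135 sq ft, less than the 150 sq ft limit; a current Provisional Approval is held. But: (e) operates against (b): a current Category 3 Registration is held. (f) would limit (e) — a current Standing Exemption Letter is held — but (g) sets (f) aside: (g) operates against (f): the baseline figure is 699, meeting the 650 threshold. (h) operates (a home-based business operates on the lot), but yields to (i): (i) operates against (h): the qualifying period is 255 days, below the 280 days limit. (j) would limit (i) — the lot is in a historic district — but (k) sets (j) aside: (k) operates against (j): a current Schedule E Clearance is held. (b) is therefore removed.
Exception (c) fails — the structure will be visible from the street.
Exception (d) fails — the rear setback is under 3 m.
No exception displaces § 7.8.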